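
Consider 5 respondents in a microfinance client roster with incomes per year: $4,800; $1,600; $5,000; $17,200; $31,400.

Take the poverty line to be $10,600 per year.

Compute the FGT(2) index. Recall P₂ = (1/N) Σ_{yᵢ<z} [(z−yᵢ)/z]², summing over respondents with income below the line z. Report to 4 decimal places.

0.2599

Poor units: $1,600, $4,800, $5,000 (q = 3 of N = 5).
Relative gaps: (10600−1600)/10600 = 0.8491; (10600−4800)/10600 = 0.5472; (10600−5000)/10600 = 0.5283.
Squared: 0.7209; 0.2994; 0.2791.
Sum = 1.299395; P₂ = 1.299395 / 5 = 0.2599.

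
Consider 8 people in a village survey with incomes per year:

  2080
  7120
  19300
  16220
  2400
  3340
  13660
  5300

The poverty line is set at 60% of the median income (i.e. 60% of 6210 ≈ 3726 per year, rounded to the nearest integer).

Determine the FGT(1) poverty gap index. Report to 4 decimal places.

0.1127

Below z: 2080, 2400, 3340 (q = 3 of N = 8).
Normalized shortfalls: (3726−2080)/3726 = 0.4418; (3726−2400)/3726 = 0.3559; (3726−3340)/3726 = 0.1036.
Sum of shortfalls = 0.901235; P₁ averages over all N: 0.901235 / 8 = 0.1127.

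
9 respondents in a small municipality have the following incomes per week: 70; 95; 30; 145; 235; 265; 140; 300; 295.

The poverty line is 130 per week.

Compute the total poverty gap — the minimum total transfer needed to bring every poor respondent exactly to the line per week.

Below z: 30, 70, 95 (q = 3 of N = 9).
Individual gaps: 130−30 = 100; 130−70 = 60; 130−95 = 35.
Aggregate gap = 195.

195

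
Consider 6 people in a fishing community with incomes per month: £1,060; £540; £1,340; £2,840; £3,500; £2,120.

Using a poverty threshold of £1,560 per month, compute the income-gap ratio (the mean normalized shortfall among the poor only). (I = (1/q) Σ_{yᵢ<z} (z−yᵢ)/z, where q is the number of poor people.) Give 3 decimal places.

0.372

Below z: £540, £1,060, £1,340 (q = 3 of N = 6).
Relative gaps: 0.6538, 0.3205, 0.1410; sum = 1.115385.
I averages over the q = 3 poor units only: 1.115385 / 3 = 0.372.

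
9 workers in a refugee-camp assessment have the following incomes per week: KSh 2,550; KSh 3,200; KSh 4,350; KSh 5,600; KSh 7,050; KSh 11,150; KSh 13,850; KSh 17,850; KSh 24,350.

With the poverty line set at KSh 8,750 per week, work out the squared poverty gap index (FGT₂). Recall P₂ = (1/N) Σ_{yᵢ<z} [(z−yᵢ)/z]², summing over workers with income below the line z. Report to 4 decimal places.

Poor units: KSh 2,550, KSh 3,200, KSh 4,350, KSh 5,600, KSh 7,050 (q = 5 of N = 9).
Shortfall ratios: (8750−2550)/8750 = 0.7086; (8750−3200)/8750 = 0.6343; (8750−4350)/8750 = 0.5029; (8750−5600)/8750 = 0.3600; (8750−7050)/8750 = 0.1943.
Squared: 0.5021; 0.4023; 0.2529; 0.1296; 0.0377.
Sum = 1.324604; P₂ = 1.324604 / 9 = 0.1472.

0.1472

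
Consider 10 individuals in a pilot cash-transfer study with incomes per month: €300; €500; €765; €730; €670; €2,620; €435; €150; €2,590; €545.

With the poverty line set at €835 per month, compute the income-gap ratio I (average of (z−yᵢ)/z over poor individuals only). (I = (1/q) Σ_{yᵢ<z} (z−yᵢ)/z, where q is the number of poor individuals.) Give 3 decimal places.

0.387

Below z: €150, €300, €435, €500, €545, €670, €730, €765 (q = 8 of N = 10).
Relative gaps: 0.8204, 0.6407, 0.4790, 0.4012, 0.3473, 0.1976, 0.1257, 0.0838; sum = 3.095808.
I averages over the q = 8 poor units only: 3.095808 / 8 = 0.387.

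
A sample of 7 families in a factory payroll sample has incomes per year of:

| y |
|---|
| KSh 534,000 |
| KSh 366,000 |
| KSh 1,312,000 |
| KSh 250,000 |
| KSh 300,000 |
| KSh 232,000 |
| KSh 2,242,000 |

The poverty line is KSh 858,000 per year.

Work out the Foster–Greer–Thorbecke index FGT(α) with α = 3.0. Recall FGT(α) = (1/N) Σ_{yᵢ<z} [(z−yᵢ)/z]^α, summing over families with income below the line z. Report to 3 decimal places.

Poor units: KSh 232,000, KSh 250,000, KSh 300,000, KSh 366,000, KSh 534,000 (q = 5 of N = 7).
Shortfall ratios: (858000−232000)/858000 = 0.7296; (858000−250000)/858000 = 0.7086; (858000−300000)/858000 = 0.6503; (858000−366000)/858000 = 0.5734; (858000−534000)/858000 = 0.3776.
Raised to α = 3.0: 0.38838; 0.35584; 0.27507; 0.18855; 0.05385.
Sum = 1.261689; FGT(3.0) = 1.261689 / 7 = 0.180.

0.180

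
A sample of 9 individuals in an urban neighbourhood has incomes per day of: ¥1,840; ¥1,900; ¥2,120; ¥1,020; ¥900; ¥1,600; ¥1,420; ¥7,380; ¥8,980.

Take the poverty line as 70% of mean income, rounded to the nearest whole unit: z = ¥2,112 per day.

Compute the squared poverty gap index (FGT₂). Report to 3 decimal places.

Below z: ¥900, ¥1,020, ¥1,420, ¥1,600, ¥1,840, ¥1,900 (q = 6 of N = 9).
Gap ratios (z−y)/z: (2112−900)/2112 = 0.5739; (2112−1020)/2112 = 0.5170; (2112−1420)/2112 = 0.3277; (2112−1600)/2112 = 0.2424; (2112−1840)/2112 = 0.1288; (2112−1900)/2112 = 0.1004.
Squared: 0.3293; 0.2673; 0.1074; 0.0588; 0.0166; 0.0101.
Sum = 0.789443; P₂ = 0.789443 / 9 = 0.088.

0.088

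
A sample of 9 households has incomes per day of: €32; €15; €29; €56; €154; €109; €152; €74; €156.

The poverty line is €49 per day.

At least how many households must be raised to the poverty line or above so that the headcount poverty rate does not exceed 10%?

3

Currently q = 3 of N = 9 are below the line (H = 0.333).
A headcount ratio of at most 10% allows at most ⌊0.10 × 9⌋ = 0 poor households.
So at least 3 − 0 = 3 must be lifted.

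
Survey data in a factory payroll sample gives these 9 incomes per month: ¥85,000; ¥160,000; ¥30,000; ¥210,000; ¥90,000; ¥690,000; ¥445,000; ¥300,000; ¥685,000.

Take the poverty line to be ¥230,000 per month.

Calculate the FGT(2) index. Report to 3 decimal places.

0.180

Below the line: ¥30,000, ¥85,000, ¥90,000, ¥160,000, ¥210,000 (q = 5 of N = 9).
Normalized shortfalls: (230000−30000)/230000 = 0.8696; (230000−85000)/230000 = 0.6304; (230000−90000)/230000 = 0.6087; (230000−160000)/230000 = 0.3043; (230000−210000)/230000 = 0.0870.
Squared: 0.7561; 0.3974; 0.3705; 0.0926; 0.0076.
Sum = 1.624291; P₂ = 1.624291 / 9 = 0.180.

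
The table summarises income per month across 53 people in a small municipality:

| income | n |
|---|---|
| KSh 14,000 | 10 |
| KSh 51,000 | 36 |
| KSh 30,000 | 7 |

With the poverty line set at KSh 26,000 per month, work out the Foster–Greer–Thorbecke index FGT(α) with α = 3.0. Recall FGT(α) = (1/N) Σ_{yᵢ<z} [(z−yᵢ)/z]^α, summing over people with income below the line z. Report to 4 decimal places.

Below the line: 10×KSh 14,000 (q = 10 of N = 53).
Shortfall ratios: (26000−14000)/26000 = 0.4615 (×10).
Raised to α = 3.0: 0.09832 (×10).
Sum = 0.983159; FGT(3.0) = 0.983159 / 53 = 0.0186.

0.0186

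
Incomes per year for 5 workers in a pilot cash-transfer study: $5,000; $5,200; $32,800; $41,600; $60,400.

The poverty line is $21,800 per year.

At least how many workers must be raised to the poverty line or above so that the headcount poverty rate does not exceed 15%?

2 of the 5 workers are poor, so H = 2/5 = 0.400.
A headcount ratio of at most 15% allows at most ⌊0.15 × 5⌋ = 0 poor workers.
So at least 2 − 0 = 2 must be lifted.

2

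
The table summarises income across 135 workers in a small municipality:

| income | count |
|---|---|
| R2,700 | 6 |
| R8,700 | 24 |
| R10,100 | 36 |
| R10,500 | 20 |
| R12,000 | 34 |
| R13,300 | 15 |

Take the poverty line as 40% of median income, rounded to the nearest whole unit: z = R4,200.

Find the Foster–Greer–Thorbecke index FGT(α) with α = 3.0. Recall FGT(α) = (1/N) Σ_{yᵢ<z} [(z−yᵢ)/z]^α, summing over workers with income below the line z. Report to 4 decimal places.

Poor units: 6×R2,700 (q = 6 of N = 135).
Normalized shortfalls: (4200−2700)/4200 = 0.3571 (×6).
Raised to α = 3.0: 0.04555 (×6).
Sum = 0.273324; FGT(3.0) = 0.273324 / 135 = 0.0020.

0.0020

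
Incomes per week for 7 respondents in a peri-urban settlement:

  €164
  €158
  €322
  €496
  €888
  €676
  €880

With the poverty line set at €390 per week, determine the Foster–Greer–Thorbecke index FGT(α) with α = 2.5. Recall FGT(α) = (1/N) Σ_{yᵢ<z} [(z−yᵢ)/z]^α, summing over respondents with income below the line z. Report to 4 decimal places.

0.0773

Incomes under z: €158, €164, €322 (q = 3 of N = 7).
Shortfall ratios: (390−158)/390 = 0.5949; (390−164)/390 = 0.5795; (390−322)/390 = 0.1744.
Raised to α = 2.5: 0.27293; 0.25563; 0.01269.
Sum = 0.541258; FGT(2.5) = 0.541258 / 7 = 0.0773.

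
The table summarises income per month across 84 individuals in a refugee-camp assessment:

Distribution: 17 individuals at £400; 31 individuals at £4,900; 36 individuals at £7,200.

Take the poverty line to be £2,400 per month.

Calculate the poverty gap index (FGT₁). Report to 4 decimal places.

Below the line: 17×£400 (q = 17 of N = 84).
Gap ratios (z−y)/z: (2400−400)/2400 = 0.8333 (×17).
Sum of shortfalls = 14.166667; P₁ averages over all N: 14.166667 / 84 = 0.1687.

0.1687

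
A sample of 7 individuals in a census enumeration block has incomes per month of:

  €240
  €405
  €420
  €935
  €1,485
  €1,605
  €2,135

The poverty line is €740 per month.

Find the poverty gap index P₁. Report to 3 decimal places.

0.223

Incomes under z: €240, €405, €420 (q = 3 of N = 7).
Shortfall ratios: (740−240)/740 = 0.6757; (740−405)/740 = 0.4527; (740−420)/740 = 0.4324.
Σ = 1.560811. Dividing by the full population N = 7 gives P₁ = 0.223.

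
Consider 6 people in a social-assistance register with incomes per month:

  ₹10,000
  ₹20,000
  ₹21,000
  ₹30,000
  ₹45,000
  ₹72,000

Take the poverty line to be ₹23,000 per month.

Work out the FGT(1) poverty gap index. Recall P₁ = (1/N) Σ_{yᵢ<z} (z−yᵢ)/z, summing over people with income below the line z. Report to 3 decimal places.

0.130

Below the line: ₹10,000, ₹20,000, ₹21,000 (q = 3 of N = 6).
Gap ratios (z−y)/z: (23000−10000)/23000 = 0.5652; (23000−20000)/23000 = 0.1304; (23000−21000)/23000 = 0.0870.
Σ = 0.782609. Dividing by the full population N = 6 gives P₁ = 0.130.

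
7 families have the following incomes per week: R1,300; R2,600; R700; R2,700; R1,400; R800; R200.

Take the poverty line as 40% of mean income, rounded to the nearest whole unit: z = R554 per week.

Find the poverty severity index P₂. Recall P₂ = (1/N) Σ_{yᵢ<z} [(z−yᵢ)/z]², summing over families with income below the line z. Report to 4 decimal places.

0.0583

Poor units: R200 (q = 1 of N = 7).
Shortfall ratios: (554−200)/554 = 0.6390.
Squared: 0.4083.
Sum = 0.408307; P₂ = 0.408307 / 7 = 0.0583.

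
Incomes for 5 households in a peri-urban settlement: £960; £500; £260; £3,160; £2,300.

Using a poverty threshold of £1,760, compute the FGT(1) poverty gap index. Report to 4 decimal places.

0.4045

Incomes under z: £260, £500, £960 (q = 3 of N = 5).
Gap ratios (z−y)/z: (1760−260)/1760 = 0.8523; (1760−500)/1760 = 0.7159; (1760−960)/1760 = 0.4545.
Σ = 2.022727. Dividing by the full population N = 5 gives P₁ = 0.4045.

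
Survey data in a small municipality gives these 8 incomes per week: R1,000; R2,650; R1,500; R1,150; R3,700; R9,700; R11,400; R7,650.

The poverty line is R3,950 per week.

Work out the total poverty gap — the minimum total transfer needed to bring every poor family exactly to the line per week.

Below z: R1,000, R1,150, R1,500, R2,650, R3,700 (q = 5 of N = 8).
Individual gaps: 3950−1000 = 2950; 3950−1150 = 2800; 3950−1500 = 2450; 3950−2650 = 1300; 3950−3700 = 250.
Aggregate gap = R9,750.

R9,750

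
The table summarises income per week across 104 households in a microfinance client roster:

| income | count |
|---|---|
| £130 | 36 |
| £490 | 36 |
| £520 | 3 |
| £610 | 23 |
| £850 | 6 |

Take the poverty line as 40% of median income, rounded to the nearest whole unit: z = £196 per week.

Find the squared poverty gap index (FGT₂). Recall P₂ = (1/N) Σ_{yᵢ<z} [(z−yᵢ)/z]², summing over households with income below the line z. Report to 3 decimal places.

Below z: 36×£130 (q = 36 of N = 104).
Gap ratios (z−y)/z: (196−130)/196 = 0.3367 (×36).
Squared: 0.1134 (×36).
Sum = 4.082049; P₂ = 4.082049 / 104 = 0.039.

0.039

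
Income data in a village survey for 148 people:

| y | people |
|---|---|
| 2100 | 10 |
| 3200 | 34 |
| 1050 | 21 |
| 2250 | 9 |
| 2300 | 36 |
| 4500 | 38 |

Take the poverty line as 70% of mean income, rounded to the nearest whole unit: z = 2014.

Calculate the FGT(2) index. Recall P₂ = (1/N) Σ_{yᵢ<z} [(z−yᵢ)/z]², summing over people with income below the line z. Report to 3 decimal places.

0.033

Below z: 21×1050 (q = 21 of N = 148).
Gap ratios (z−y)/z: (2014−1050)/2014 = 0.4786 (×21).
Squared: 0.2291 (×21).
Sum = 4.811211; P₂ = 4.811211 / 148 = 0.033.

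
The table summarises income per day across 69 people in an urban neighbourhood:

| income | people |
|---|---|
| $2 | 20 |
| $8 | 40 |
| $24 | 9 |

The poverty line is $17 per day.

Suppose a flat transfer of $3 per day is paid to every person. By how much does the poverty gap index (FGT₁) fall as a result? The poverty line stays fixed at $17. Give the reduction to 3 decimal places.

Before: below the line — 20×$2, 40×$8; poverty gap index (FGT₁) = 0.56266.
After the $3 transfer: below the line — 20×$5, 40×$11; poverty gap index (FGT₁) = 0.40921.
Reduction = 0.56266 − 0.40921 = 0.153.

0.153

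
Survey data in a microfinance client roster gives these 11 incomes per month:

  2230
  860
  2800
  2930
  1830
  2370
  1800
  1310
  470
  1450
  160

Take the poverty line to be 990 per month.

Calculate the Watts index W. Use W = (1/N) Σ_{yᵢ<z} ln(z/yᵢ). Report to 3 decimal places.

0.246

Poor units: 160, 470, 860 (q = 3 of N = 11).
Log gaps: ln(990/160) = 1.8225; ln(990/470) = 0.7450; ln(990/860) = 0.1408.
W = 2.708276 / 11 = 0.246.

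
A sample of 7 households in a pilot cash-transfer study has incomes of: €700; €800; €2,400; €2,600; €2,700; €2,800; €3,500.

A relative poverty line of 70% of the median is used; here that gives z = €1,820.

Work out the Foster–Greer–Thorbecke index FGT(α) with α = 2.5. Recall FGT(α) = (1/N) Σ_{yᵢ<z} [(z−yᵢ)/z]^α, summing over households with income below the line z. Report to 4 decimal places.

0.0760

Poor units: €700, €800 (q = 2 of N = 7).
Gap ratios (z−y)/z: (1820−700)/1820 = 0.6154; (1820−800)/1820 = 0.5604.
Raised to α = 2.5: 0.29708; 0.23514.
Sum = 0.532213; FGT(2.5) = 0.532213 / 7 = 0.0760.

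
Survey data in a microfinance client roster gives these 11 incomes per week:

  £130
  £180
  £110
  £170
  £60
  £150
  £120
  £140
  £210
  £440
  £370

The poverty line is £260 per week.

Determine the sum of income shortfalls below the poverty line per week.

£1,070

Below the line: £60, £110, £120, £130, £140, £150, £170, £180, £210 (q = 9 of N = 11).
Individual gaps: 260−60 = 200; 260−110 = 150; 260−120 = 140; 260−130 = 130; 260−140 = 120; 260−150 = 110; 260−170 = 90; 260−180 = 80; 260−210 = 50.
Aggregate gap = £1,070.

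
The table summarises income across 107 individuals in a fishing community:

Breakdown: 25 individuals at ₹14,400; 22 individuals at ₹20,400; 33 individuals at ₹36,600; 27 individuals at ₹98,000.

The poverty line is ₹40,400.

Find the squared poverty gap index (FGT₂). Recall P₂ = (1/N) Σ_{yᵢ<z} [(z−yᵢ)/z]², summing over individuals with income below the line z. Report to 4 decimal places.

0.1499

Below the line: 25×₹14,400, 22×₹20,400, 33×₹36,600 (q = 80 of N = 107).
Gap ratios (z−y)/z: (40400−14400)/40400 = 0.6436 (×25); (40400−20400)/40400 = 0.4950 (×22); (40400−36600)/40400 = 0.0941 (×33).
Squared: 0.4142 (×25); 0.2451 (×22); 0.0088 (×33).
Sum = 16.037962; P₂ = 16.037962 / 107 = 0.1499.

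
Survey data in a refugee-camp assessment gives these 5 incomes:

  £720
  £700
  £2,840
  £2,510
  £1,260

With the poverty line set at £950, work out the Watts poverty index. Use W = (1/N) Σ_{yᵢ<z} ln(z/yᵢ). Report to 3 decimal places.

Poor units: £700, £720 (q = 2 of N = 5).
Log gaps: ln(950/700) = 0.3054; ln(950/720) = 0.2772.
W = 0.582592 / 5 = 0.117.

0.117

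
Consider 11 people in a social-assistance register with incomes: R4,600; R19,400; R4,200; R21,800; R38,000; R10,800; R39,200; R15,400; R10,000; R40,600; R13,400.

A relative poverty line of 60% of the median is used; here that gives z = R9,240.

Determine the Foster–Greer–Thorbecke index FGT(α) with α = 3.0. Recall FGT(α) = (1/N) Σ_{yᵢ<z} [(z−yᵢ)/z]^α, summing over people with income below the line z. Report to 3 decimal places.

Below the line: R4,200, R4,600 (q = 2 of N = 11).
Normalized shortfalls: (9240−4200)/9240 = 0.5455; (9240−4600)/9240 = 0.5022.
Raised to α = 3.0: 0.16228; 0.12663.
Sum = 0.288914; FGT(3.0) = 0.288914 / 11 = 0.026.

0.026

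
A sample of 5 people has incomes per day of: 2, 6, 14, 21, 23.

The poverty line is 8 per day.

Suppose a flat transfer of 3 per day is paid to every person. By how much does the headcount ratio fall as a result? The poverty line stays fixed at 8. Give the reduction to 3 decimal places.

0.200

Before: below the line — 2, 6; headcount ratio = 0.40000.
After the 3 transfer: below the line — 5; headcount ratio = 0.20000.
Reduction = 0.40000 − 0.20000 = 0.200.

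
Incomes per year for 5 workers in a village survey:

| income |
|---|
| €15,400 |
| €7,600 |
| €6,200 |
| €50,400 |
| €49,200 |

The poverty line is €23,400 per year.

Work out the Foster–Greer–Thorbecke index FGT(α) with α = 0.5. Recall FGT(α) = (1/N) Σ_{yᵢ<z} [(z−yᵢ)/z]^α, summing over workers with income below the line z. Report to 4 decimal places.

0.4528

Below the line: €6,200, €7,600, €15,400 (q = 3 of N = 5).
Relative gaps: (23400−6200)/23400 = 0.7350; (23400−7600)/23400 = 0.6752; (23400−15400)/23400 = 0.3419.
Raised to α = 0.5: 0.85735; 0.82171; 0.58471.
Sum = 2.263766; FGT(0.5) = 2.263766 / 5 = 0.4528.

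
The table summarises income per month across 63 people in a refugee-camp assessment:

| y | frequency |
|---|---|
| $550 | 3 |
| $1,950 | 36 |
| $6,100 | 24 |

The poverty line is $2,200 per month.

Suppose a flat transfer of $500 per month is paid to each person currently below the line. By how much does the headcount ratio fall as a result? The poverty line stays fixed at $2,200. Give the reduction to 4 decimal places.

Before: below the line — 3×$550, 36×$1,950; headcount ratio = 0.619048.
After the $500 transfer: below the line — 3×$1,050; headcount ratio = 0.047619.
Reduction = 0.619048 − 0.047619 = 0.5714.

0.5714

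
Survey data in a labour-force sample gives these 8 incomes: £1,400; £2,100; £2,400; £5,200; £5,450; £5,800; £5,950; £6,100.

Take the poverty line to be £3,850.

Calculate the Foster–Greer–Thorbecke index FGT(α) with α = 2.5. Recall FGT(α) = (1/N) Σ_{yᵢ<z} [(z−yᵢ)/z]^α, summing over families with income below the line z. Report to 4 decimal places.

0.0687

Poor units: £1,400, £2,100, £2,400 (q = 3 of N = 8).
Normalized shortfalls: (3850−1400)/3850 = 0.6364; (3850−2100)/3850 = 0.4545; (3850−2400)/3850 = 0.3766.
Raised to α = 2.5: 0.32305; 0.13930; 0.08705.
Sum = 0.549393; FGT(2.5) = 0.549393 / 8 = 0.0687.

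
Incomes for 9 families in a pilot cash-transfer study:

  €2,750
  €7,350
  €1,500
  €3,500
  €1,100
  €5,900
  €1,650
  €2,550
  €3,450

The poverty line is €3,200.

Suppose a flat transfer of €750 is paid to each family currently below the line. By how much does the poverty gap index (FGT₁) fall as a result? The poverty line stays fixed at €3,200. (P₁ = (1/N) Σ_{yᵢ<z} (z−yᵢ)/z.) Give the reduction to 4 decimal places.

0.1163

Before: below the line — €1,100, €1,500, €1,650, €2,550, €2,750; poverty gap index (FGT₁) = 0.223958.
After the €750 transfer: below the line — €1,850, €2,250, €2,400; poverty gap index (FGT₁) = 0.107639.
Reduction = 0.223958 − 0.107639 = 0.1163.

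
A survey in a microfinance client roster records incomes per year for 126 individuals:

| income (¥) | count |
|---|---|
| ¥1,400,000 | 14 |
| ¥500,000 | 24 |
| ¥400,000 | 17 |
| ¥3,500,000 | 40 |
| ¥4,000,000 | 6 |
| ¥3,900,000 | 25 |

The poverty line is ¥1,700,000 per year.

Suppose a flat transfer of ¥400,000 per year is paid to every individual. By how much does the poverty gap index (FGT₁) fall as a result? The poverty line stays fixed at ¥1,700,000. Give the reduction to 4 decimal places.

Before: below the line — 17×¥400,000, 24×¥500,000, 14×¥1,400,000; poverty gap index (FGT₁) = 0.257236.
After the ¥400,000 transfer: below the line — 17×¥800,000, 24×¥900,000; poverty gap index (FGT₁) = 0.161064.
Reduction = 0.257236 − 0.161064 = 0.0962.

0.0962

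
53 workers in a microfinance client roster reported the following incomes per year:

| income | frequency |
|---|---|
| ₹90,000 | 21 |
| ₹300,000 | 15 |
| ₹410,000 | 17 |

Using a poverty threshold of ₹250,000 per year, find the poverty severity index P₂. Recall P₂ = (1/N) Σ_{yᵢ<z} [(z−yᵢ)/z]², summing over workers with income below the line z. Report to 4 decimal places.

Below the line: 21×₹90,000 (q = 21 of N = 53).
Normalized shortfalls: (250000−90000)/250000 = 0.6400 (×21).
Squared: 0.4096 (×21).
Sum = 8.601600; P₂ = 8.601600 / 53 = 0.1623.

0.1623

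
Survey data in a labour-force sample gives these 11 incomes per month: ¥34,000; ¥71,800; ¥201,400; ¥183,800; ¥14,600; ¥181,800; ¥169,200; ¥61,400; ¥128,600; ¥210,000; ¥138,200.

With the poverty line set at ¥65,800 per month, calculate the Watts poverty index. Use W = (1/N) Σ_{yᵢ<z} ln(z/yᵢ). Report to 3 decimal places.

Below the line: ¥14,600, ¥34,000, ¥61,400 (q = 3 of N = 11).
Log shortfalls: ln(65800/14600) = 1.5056; ln(65800/34000) = 0.6603; ln(65800/61400) = 0.0692.
W = 2.235068 / 11 = 0.203.

0.203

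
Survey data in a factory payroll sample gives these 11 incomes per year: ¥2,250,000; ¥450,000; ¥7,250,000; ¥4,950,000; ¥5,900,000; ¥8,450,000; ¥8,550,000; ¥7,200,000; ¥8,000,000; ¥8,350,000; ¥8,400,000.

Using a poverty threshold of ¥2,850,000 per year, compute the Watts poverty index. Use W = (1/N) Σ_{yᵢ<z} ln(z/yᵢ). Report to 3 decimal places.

0.189

Poor units: ¥450,000, ¥2,250,000 (q = 2 of N = 11).
Log shortfalls: ln(2850000/450000) = 1.8458; ln(2850000/2250000) = 0.2364.
W = 2.082215 / 11 = 0.189.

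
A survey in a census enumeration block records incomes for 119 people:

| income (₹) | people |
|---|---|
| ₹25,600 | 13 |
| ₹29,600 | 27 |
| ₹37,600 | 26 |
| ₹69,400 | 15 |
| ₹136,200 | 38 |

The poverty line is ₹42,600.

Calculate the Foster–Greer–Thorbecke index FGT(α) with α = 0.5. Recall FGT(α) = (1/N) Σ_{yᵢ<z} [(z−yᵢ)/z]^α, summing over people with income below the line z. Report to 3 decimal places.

0.269

Incomes under z: 13×₹25,600, 27×₹29,600, 26×₹37,600 (q = 66 of N = 119).
Normalized shortfalls: (42600−25600)/42600 = 0.3991 (×13); (42600−29600)/42600 = 0.3052 (×27); (42600−37600)/42600 = 0.1174 (×26).
Raised to α = 0.5: 0.63171 (×13); 0.55242 (×27); 0.34259 (×26).
Sum = 32.034973; FGT(0.5) = 32.034973 / 119 = 0.269.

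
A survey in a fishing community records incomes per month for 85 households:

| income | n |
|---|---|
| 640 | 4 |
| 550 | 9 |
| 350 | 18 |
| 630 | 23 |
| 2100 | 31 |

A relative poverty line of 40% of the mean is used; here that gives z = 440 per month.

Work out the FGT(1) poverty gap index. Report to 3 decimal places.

Incomes under z: 18×350 (q = 18 of N = 85).
Relative gaps: (440−350)/440 = 0.2045 (×18).
Σ = 3.681818. Dividing by the full population N = 85 gives P₁ = 0.043.

0.043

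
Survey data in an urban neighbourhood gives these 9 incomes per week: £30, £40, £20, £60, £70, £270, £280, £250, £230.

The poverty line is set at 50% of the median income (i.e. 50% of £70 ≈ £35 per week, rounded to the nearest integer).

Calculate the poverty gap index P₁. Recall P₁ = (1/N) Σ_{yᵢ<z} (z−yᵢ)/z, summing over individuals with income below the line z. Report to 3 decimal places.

0.063

Below the line: £20, £30 (q = 2 of N = 9).
Shortfall ratios: (35−20)/35 = 0.4286; (35−30)/35 = 0.1429.
Σ = 0.571429. Dividing by the full population N = 9 gives P₁ = 0.063.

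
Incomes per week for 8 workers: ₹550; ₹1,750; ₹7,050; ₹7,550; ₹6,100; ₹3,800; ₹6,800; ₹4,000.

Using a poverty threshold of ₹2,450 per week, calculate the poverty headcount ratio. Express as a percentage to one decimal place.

25.0%

2 of the 8 workers have income below ₹2,450.
H = 2/8 = 25.0%.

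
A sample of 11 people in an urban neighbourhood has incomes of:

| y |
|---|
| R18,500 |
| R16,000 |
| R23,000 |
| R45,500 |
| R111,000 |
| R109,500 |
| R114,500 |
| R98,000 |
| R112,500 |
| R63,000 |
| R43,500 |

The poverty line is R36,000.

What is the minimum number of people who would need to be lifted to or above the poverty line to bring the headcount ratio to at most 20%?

Currently q = 3 of N = 11 are below the line (H = 0.273).
A headcount ratio of at most 20% allows at most ⌊0.20 × 11⌋ = 2 poor people.
So at least 3 − 2 = 1 must be lifted.

1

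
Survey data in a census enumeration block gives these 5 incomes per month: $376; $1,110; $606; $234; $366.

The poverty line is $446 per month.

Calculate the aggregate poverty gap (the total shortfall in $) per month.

Below the line: $234, $366, $376 (q = 3 of N = 5).
Individual gaps: 446−234 = 212; 446−366 = 80; 446−376 = 70.
Aggregate gap = $362.

$362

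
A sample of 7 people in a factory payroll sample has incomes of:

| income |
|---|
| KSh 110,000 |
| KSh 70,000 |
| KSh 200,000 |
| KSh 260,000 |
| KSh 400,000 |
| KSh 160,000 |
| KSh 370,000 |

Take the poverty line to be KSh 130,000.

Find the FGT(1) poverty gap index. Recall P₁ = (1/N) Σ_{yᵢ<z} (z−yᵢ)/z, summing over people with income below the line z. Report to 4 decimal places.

Incomes under z: KSh 70,000, KSh 110,000 (q = 2 of N = 7).
Normalized shortfalls: (130000−70000)/130000 = 0.4615; (130000−110000)/130000 = 0.1538.
Sum of shortfalls = 0.615385; P₁ averages over all N: 0.615385 / 7 = 0.0879.

0.0879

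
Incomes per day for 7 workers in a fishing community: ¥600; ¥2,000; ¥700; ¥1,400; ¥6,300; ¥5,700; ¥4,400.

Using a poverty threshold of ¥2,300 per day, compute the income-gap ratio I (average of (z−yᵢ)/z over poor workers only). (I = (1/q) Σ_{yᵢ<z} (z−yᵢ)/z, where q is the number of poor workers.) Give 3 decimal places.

Below the line: ¥600, ¥700, ¥1,400, ¥2,000 (q = 4 of N = 7).
Relative gaps: 0.7391, 0.6957, 0.3913, 0.1304; sum = 1.956522.
The income-gap ratio divides by q (the poor only): 1.956522 / 4 = 0.489.

0.489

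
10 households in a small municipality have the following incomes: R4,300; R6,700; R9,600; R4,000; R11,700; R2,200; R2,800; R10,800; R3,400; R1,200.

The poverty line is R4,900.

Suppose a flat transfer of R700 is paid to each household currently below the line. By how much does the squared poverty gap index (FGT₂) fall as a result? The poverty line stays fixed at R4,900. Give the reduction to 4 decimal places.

0.0549

Before: below the line — R1,200, R2,200, R2,800, R3,400, R4,000, R4,300; squared poverty gap index (FGT₂) = 0.119992.
After the R700 transfer: below the line — R1,900, R2,900, R3,500, R4,100, R4,700; squared poverty gap index (FGT₂) = 0.065140.
Reduction = 0.119992 − 0.065140 = 0.0549.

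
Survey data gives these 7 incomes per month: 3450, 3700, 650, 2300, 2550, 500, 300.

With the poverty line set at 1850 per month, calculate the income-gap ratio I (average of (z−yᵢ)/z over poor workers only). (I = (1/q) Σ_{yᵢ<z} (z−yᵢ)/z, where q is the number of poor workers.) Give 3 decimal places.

Incomes under z: 300, 500, 650 (q = 3 of N = 7).
Relative gaps: 0.8378, 0.7297, 0.6486; sum = 2.216216.
I averages over the q = 3 poor units only: 2.216216 / 3 = 0.739.

0.739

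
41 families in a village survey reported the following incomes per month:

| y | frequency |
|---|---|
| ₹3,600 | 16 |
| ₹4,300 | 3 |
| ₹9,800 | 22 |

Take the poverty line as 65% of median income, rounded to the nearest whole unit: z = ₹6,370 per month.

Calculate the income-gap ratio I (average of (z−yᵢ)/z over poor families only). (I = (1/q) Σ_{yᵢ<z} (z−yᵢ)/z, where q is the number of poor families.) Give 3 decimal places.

Poor units: 16×₹3,600, 3×₹4,300 (q = 19 of N = 41).
Shortfall ratios (z−y)/z: 0.4349 (×16), 0.3250 (×3); sum = 7.932496.
I averages over the q = 19 poor units only: 7.932496 / 19 = 0.417.

0.417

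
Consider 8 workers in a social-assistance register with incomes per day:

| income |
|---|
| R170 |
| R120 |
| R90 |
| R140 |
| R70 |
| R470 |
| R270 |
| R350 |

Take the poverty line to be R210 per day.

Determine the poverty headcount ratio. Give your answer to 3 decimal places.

5 of the 8 workers have income below R210.
H = 5/8 = 0.625.

0.625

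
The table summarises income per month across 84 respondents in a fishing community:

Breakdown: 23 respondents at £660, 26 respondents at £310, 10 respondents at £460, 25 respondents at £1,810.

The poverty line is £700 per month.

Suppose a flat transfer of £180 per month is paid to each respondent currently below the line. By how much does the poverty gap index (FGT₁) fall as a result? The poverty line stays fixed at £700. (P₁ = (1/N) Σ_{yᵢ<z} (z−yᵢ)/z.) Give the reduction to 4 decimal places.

Before: below the line — 26×£310, 10×£460, 23×£660; poverty gap index (FGT₁) = 0.228912.
After the £180 transfer: below the line — 26×£490, 10×£640; poverty gap index (FGT₁) = 0.103061.
Reduction = 0.228912 − 0.103061 = 0.1259.

0.1259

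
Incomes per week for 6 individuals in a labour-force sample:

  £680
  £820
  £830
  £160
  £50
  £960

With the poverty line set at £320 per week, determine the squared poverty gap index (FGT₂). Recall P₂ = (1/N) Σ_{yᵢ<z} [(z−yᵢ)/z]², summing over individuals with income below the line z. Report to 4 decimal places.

0.1603

Incomes under z: £50, £160 (q = 2 of N = 6).
Normalized shortfalls: (320−50)/320 = 0.8438; (320−160)/320 = 0.5000.
Squared: 0.7119; 0.2500.
Sum = 0.961914; P₂ = 0.961914 / 6 = 0.1603.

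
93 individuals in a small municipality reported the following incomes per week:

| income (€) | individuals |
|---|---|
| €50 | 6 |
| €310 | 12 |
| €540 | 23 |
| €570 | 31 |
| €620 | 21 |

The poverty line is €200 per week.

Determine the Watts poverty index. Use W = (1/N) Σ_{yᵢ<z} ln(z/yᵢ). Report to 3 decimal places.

Poor units: 6×€50 (q = 6 of N = 93).
Log shortfalls: ln(200/50) = 1.3863 (×6).
W = 8.317766 / 93 = 0.089.

0.089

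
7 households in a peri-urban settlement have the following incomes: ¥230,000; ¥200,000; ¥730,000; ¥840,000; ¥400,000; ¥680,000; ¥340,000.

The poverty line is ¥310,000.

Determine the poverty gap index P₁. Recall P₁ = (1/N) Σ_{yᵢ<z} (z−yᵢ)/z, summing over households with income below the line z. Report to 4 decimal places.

Poor units: ¥200,000, ¥230,000 (q = 2 of N = 7).
Shortfall ratios: (310000−200000)/310000 = 0.3548; (310000−230000)/310000 = 0.2581.
Σ = 0.612903. Dividing by the full population N = 7 gives P₁ = 0.0876.

0.0876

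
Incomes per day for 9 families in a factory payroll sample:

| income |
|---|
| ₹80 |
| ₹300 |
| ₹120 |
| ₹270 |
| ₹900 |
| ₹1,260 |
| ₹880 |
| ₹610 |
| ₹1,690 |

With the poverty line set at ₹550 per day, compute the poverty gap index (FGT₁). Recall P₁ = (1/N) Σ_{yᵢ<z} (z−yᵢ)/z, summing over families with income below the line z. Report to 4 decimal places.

0.2889

Below the line: ₹80, ₹120, ₹270, ₹300 (q = 4 of N = 9).
Relative gaps: (550−80)/550 = 0.8545; (550−120)/550 = 0.7818; (550−270)/550 = 0.5091; (550−300)/550 = 0.4545.
Σ = 2.600000. Dividing by the full population N = 9 gives P₁ = 0.2889.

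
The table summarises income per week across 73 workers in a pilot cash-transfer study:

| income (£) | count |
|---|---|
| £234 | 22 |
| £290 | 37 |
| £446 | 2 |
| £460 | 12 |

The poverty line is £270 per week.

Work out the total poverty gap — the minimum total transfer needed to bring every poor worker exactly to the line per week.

Poor units: 22×£234 (q = 22 of N = 73).
Individual gaps: 22×(270−234) = 792.
Aggregate gap = £792.

£792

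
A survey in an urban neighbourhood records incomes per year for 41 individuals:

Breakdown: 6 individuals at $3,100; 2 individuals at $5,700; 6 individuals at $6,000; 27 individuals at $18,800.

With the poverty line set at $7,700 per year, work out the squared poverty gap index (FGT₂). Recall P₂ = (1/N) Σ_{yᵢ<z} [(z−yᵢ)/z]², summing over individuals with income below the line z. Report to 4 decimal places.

0.0627

Below the line: 6×$3,100, 2×$5,700, 6×$6,000 (q = 14 of N = 41).
Gap ratios (z−y)/z: (7700−3100)/7700 = 0.5974 (×6); (7700−5700)/7700 = 0.2597 (×2); (7700−6000)/7700 = 0.2208 (×6).
Squared: 0.3569 (×6); 0.0675 (×2); 0.0487 (×6).
Sum = 2.568730; P₂ = 2.568730 / 41 = 0.0627.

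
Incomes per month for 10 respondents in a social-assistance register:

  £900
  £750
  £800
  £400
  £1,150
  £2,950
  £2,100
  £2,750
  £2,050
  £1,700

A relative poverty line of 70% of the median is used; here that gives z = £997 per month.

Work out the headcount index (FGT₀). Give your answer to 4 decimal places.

0.4000

4 of the 10 respondents have income below £997.
H = 4/10 = 0.4000.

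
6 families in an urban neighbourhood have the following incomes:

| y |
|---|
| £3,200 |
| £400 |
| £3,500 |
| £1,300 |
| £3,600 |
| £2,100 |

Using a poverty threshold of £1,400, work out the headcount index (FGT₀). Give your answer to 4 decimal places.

2 of the 6 families have income below £1,400.
H = 2/6 = 0.3333.

0.3333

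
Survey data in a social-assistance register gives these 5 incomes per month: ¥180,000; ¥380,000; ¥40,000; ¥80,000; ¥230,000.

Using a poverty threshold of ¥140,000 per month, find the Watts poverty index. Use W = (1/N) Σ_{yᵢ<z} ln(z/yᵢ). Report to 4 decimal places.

0.3625

Below the line: ¥40,000, ¥80,000 (q = 2 of N = 5).
ln(z/y) terms: ln(140000/40000) = 1.2528; ln(140000/80000) = 0.5596.
W = 1.812379 / 5 = 0.3625.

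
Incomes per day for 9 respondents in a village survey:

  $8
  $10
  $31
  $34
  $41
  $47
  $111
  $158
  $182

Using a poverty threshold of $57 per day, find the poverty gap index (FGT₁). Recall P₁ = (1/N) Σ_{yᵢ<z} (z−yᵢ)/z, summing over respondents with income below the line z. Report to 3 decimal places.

0.333

Below z: $8, $10, $31, $34, $41, $47 (q = 6 of N = 9).
Relative gaps: (57−8)/57 = 0.8596; (57−10)/57 = 0.8246; (57−31)/57 = 0.4561; (57−34)/57 = 0.4035; (57−41)/57 = 0.2807; (57−47)/57 = 0.1754.
Σ = 3.000000. Dividing by the full population N = 9 gives P₁ = 0.333.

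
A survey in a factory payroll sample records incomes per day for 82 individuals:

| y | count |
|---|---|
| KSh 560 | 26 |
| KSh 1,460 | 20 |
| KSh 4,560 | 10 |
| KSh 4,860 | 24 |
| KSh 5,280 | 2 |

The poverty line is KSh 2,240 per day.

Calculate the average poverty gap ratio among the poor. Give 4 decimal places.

0.5753

Below the line: 26×KSh 560, 20×KSh 1,460 (q = 46 of N = 82).
Shortfall ratios (z−y)/z: 0.7500 (×26), 0.3482 (×20); sum = 26.464286.
The income-gap ratio divides by q (the poor only): 26.464286 / 46 = 0.5753.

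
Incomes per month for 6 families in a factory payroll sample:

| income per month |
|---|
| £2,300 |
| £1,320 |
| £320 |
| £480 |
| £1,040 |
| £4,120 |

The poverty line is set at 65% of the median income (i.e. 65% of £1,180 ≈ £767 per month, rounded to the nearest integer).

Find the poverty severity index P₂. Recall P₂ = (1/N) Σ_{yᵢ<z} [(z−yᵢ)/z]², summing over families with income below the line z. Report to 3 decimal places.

Below the line: £320, £480 (q = 2 of N = 6).
Normalized shortfalls: (767−320)/767 = 0.5828; (767−480)/767 = 0.3742.
Squared: 0.3396; 0.1400.
Sum = 0.479659; P₂ = 0.479659 / 6 = 0.080.

0.080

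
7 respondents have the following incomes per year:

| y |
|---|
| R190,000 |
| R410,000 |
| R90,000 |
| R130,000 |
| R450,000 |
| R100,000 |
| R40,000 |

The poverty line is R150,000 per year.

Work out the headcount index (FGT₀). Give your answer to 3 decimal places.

0.571

4 of the 7 respondents have income below R150,000.
H = 4/7 = 0.571.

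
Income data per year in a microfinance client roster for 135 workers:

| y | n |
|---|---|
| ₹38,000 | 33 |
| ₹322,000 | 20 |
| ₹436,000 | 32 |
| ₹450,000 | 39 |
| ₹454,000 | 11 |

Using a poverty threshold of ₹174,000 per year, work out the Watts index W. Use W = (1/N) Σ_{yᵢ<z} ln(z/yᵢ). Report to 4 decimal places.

0.3719

Below the line: 33×₹38,000 (q = 33 of N = 135).
ln(z/y) terms: ln(174000/38000) = 1.5215 (×33).
W = 50.208482 / 135 = 0.3719.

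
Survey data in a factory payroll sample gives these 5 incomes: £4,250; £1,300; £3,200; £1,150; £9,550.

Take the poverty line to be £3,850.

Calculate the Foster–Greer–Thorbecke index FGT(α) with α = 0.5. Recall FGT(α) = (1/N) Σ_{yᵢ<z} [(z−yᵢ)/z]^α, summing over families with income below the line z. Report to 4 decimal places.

Incomes under z: £1,150, £1,300, £3,200 (q = 3 of N = 5).
Gap ratios (z−y)/z: (3850−1150)/3850 = 0.7013; (3850−1300)/3850 = 0.6623; (3850−3200)/3850 = 0.1688.
Raised to α = 0.5: 0.83744; 0.81384; 0.41089.
Sum = 2.062168; FGT(0.5) = 2.062168 / 5 = 0.4124.

0.4124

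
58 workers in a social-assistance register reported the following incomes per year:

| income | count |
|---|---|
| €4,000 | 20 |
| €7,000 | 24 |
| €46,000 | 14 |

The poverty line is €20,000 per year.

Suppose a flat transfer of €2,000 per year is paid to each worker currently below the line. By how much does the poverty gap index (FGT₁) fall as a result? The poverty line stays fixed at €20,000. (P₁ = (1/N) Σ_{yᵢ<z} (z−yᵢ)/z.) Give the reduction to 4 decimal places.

0.0759

Before: below the line — 20×€4,000, 24×€7,000; poverty gap index (FGT₁) = 0.544828.
After the €2,000 transfer: below the line — 20×€6,000, 24×€9,000; poverty gap index (FGT₁) = 0.468966.
Reduction = 0.544828 − 0.468966 = 0.0759.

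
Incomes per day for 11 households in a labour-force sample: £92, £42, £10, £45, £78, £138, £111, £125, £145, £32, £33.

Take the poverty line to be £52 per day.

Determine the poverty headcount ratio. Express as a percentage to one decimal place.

45.5%

5 of the 11 households have income below £52.
H = 5/11 = 45.5%.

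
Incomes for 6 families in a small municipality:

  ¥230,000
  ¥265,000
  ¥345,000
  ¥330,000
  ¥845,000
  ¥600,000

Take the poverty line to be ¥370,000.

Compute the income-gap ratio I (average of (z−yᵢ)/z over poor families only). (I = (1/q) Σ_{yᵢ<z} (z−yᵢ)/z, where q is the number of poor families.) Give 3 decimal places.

Poor units: ¥230,000, ¥265,000, ¥330,000, ¥345,000 (q = 4 of N = 6).
Relative gaps: 0.3784, 0.2838, 0.1081, 0.0676; sum = 0.837838.
The income-gap ratio divides by q (the poor only): 0.837838 / 4 = 0.209.

0.209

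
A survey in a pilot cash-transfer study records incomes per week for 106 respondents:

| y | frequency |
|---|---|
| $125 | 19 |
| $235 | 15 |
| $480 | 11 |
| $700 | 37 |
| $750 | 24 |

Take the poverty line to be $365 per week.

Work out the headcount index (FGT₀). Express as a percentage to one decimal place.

32.1%

34 of the 106 respondents have income below $365.
H = 34/106 = 32.1%.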